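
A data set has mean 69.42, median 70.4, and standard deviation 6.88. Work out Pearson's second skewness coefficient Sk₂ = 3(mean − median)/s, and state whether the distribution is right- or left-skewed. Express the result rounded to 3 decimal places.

-0.427, left-skewed

Sk₂ = 3(69.42 − 70.4) / 6.88 = 3 × -0.9800 / 6.88
    = -2.9400 / 6.88 ≈ -0.427
Sk₂ < 0 ⇒ mean < median ⇒ left-skewed (negative skew).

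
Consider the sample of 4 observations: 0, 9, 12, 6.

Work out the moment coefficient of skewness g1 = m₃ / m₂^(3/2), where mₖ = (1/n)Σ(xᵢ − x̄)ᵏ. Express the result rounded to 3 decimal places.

x̄ = (0 + 9 + 12 + 6) / 4 = 6.7500
deviations (xᵢ − x̄): -6.7500, 2.2500, 5.2500, -0.7500
Σ(xᵢ − x̄)² = 78.7500 ⇒ m₂ = 78.7500/4 = 19.68750
Σ(xᵢ − x̄)³ = -151.8750 ⇒ m₃ = -151.8750/4 = -37.96875
m₂^(3/2) = 19.68750^(1.5) = 87.35462
g1 = m₃ / m₂^(3/2) = -37.96875 / 87.35462 ≈ -0.435

-0.435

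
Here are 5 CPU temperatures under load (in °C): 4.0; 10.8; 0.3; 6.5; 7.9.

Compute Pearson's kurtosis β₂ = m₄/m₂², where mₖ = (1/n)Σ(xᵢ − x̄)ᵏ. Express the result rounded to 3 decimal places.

x̄ = 5.9000
Σ(xᵢ − x̄)² = 63.3400 ⇒ m₂ = 12.66800
Σ(xᵢ − x̄)⁴ = 1589.0914 ⇒ m₄ = 317.81828
m₂² = 160.47822
β₂ = m₄/m₂² = 317.81828 / 160.47822 ≈ 1.980

1.980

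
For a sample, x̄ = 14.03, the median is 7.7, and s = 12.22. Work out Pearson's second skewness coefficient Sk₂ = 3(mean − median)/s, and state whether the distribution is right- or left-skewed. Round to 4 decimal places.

Sk₂ = 3(14.03 − 7.7) / 12.22 = 3 × 6.3300 / 12.22
    = 18.9900 / 12.22 ≈ 1.5540
Sk₂ > 0 ⇒ mean > median ⇒ right-skewed (positive skew).

1.5540, right-skewed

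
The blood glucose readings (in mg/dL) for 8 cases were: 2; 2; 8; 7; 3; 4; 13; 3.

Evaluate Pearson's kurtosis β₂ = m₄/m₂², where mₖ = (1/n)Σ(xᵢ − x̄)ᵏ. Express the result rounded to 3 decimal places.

2.951

x̄ = 5.2500
Σ(xᵢ − x̄)² = 103.5000 ⇒ m₂ = 12.93750
Σ(xᵢ − x̄)⁴ = 3950.9063 ⇒ m₄ = 493.86328
m₂² = 167.37891
β₂ = m₄/m₂² = 493.86328 / 167.37891 ≈ 2.951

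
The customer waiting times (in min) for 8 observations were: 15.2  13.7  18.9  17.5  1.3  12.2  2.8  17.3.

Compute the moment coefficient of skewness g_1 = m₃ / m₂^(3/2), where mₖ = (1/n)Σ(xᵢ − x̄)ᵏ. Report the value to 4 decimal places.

-0.8349

x̄ = (15.2 + 13.7 + 18.9 + 17.5 + 1.3 + 12.2 + 2.8 + 17.3) / 8 = 12.3625
deviations (xᵢ − x̄): 2.8375, 1.3375, 6.5375, 5.1375, -11.0625, -0.1625, -9.5625, 4.9375
Σ(xᵢ − x̄)² = 317.1987 ⇒ m₂ = 317.1987/8 = 39.64984
Σ(xᵢ − x̄)³ = -1667.6157 ⇒ m₃ = -1667.6157/8 = -208.45196
m₂^(3/2) = 39.64984^(1.5) = 249.66762
g_1 = m₃ / m₂^(3/2) = -208.45196 / 249.66762 ≈ -0.8349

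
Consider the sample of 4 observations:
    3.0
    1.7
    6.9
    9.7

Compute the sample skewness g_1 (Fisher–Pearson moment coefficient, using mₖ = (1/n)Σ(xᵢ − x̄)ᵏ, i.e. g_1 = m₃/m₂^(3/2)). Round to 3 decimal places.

x̄ = (3.0 + 1.7 + 6.9 + 9.7) / 4 = 5.3250
deviations (xᵢ − x̄): -2.3250, -3.6250, 1.5750, 4.3750
Σ(xᵢ − x̄)² = 40.1675 ⇒ m₂ = 40.1675/4 = 10.04187
Σ(xᵢ − x̄)³ = 27.4444 ⇒ m₃ = 27.4444/4 = 6.86109
m₂^(3/2) = 10.04187^(1.5) = 31.82161
g_1 = m₃ / m₂^(3/2) = 6.86109 / 31.82161 ≈ 0.216

0.216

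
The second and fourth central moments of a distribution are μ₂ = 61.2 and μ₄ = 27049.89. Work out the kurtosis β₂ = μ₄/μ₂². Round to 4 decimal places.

μ₂² = 61.2² = 3745.44000
μ₄/μ₂² = 27049.89 / 3745.44000 = 7.22209
β₂ ≈ 7.2221

7.2221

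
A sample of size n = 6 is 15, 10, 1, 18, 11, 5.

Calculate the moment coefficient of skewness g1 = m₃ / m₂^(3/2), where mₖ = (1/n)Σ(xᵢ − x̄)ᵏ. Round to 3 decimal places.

x̄ = (15 + 10 + 1 + 18 + 11 + 5) / 6 = 10.0000
deviations (xᵢ − x̄): 5.0000, 0.0000, -9.0000, 8.0000, 1.0000, -5.0000
Σ(xᵢ − x̄)² = 196.0000 ⇒ m₂ = 196.0000/6 = 32.66667
Σ(xᵢ − x̄)³ = -216.0000 ⇒ m₃ = -216.0000/6 = -36.00000
m₂^(3/2) = 32.66667^(1.5) = 186.70555
g1 = m₃ / m₂^(3/2) = -36.00000 / 186.70555 ≈ -0.193

-0.193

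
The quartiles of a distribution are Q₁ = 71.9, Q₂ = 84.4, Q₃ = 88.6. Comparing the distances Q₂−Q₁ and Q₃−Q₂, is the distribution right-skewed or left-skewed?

Q₂ − Q₁ = 12.5;  Q₃ − Q₂ = 4.2
Q₂ − Q₁ > Q₃ − Q₂ ⇒ the lower half is more spread out ⇒ left-skewed.

left-skewed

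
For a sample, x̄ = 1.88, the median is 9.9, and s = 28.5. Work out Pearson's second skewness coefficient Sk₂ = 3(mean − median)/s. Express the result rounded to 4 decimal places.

-0.8442

Sk₂ = 3(1.88 − 9.9) / 28.5 = 3 × -8.0200 / 28.5
    = -24.0600 / 28.5 ≈ -0.8442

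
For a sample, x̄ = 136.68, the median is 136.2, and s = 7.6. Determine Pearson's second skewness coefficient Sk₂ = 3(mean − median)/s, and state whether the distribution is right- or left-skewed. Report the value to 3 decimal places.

Sk₂ = 3(136.68 − 136.2) / 7.6 = 3 × 0.4800 / 7.6
    = 1.4400 / 7.6 ≈ 0.189
Sk₂ > 0 ⇒ mean > median ⇒ right-skewed (positive skew).

0.189, right-skewed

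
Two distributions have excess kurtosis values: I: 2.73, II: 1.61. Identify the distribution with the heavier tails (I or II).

Higher excess kurtosis ⇒ heavier tails relative to the normal distribution.
2.73 vs 1.61: the larger is 2.73, so I has heavier tails.

I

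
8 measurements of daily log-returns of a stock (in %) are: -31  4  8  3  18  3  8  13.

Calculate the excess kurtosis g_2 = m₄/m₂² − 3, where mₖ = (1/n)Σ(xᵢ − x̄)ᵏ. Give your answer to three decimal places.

1.889

x̄ = 3.2500
Σ(xᵢ − x̄)² = 1531.5000 ⇒ m₂ = 191.43750
Σ(xᵢ − x̄)⁴ = 1433464.4063 ⇒ m₄ = 179183.05078
m₂² = 36648.31641
g_2 = m₄/m₂² − 3 = 4.88926 − 3 ≈ 1.889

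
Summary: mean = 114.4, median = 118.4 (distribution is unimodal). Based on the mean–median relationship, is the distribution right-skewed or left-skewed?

left-skewed

mean − median = 114.4 − 118.4 = -4.0
mean < median ⇒ the longer tail is on the left ⇒ left-skewed (negatively skewed).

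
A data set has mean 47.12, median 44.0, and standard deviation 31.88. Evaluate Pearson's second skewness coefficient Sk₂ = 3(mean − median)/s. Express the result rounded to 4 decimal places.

Sk₂ = 3(47.12 − 44.0) / 31.88 = 3 × 3.1200 / 31.88
    = 9.3600 / 31.88 ≈ 0.2936

0.2936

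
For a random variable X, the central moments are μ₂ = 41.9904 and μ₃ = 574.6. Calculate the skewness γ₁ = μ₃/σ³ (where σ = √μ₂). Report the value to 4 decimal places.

σ = √μ₂ = √41.9904 = 6.48000
σ³ = μ₂^(3/2) = 272.09779
γ₁ = μ₃/σ³ = 574.6 / 272.09779 ≈ 2.1117

2.1117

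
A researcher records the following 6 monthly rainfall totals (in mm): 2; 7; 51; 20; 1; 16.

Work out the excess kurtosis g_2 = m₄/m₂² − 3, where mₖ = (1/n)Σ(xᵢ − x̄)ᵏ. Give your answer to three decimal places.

0.107

x̄ = 16.1667
Σ(xᵢ − x̄)² = 1742.8333 ⇒ m₂ = 290.47222
Σ(xᵢ − x̄)⁴ = 1572712.8194 ⇒ m₄ = 262118.80324
m₂² = 84374.11188
g_2 = m₄/m₂² − 3 = 3.10663 − 3 ≈ 0.107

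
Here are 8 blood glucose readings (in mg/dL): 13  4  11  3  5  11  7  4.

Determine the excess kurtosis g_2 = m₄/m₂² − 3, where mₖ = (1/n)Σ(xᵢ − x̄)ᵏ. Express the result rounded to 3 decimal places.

-1.517

x̄ = 7.2500
Σ(xᵢ − x̄)² = 105.5000 ⇒ m₂ = 13.18750
Σ(xᵢ − x̄)⁴ = 2063.6563 ⇒ m₄ = 257.95703
m₂² = 173.91016
g_2 = m₄/m₂² − 3 = 1.48328 − 3 ≈ -1.517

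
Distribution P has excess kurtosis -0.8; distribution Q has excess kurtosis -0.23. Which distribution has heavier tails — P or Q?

Higher excess kurtosis ⇒ heavier tails relative to the normal distribution.
-0.8 vs -0.23: the larger is -0.23, so Q has heavier tails.

Q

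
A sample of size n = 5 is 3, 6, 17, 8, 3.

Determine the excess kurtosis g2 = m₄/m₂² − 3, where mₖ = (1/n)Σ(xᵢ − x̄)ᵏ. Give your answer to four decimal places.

-0.3941

x̄ = 7.4000
Σ(xᵢ − x̄)² = 133.2000 ⇒ m₂ = 26.64000
Σ(xᵢ − x̄)⁴ = 9247.0560 ⇒ m₄ = 1849.41120
m₂² = 709.68960
g2 = m₄/m₂² − 3 = 2.60594 − 3 ≈ -0.3941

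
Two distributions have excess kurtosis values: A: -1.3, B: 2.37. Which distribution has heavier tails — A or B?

B

Higher excess kurtosis ⇒ heavier tails relative to the normal distribution.
-1.3 vs 2.37: the larger is 2.37, so B has heavier tails. (B is leptokurtic — heavier-than-normal tails; the other is platykurtic.)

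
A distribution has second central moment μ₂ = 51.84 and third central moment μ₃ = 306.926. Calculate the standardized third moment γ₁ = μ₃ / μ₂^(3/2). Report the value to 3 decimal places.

0.822

σ = √μ₂ = √51.84 = 7.20000
σ³ = μ₂^(3/2) = 373.24800
γ₁ = μ₃/σ³ = 306.926 / 373.24800 ≈ 0.822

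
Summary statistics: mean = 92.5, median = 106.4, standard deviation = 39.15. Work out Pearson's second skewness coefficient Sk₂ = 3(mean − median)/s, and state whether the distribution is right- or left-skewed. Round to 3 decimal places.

-1.065, left-skewed

Sk₂ = 3(92.5 − 106.4) / 39.15 = 3 × -13.9000 / 39.15
    = -41.7000 / 39.15 ≈ -1.065
Sk₂ < 0 ⇒ mean < median ⇒ left-skewed (negative skew).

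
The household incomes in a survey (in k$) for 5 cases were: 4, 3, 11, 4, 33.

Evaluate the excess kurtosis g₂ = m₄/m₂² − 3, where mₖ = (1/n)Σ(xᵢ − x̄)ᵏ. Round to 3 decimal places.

x̄ = 11.0000
Σ(xᵢ − x̄)² = 646.0000 ⇒ m₂ = 129.20000
Σ(xᵢ − x̄)⁴ = 243154.0000 ⇒ m₄ = 48630.80000
m₂² = 16692.64000
g₂ = m₄/m₂² − 3 = 2.91331 − 3 ≈ -0.087

-0.087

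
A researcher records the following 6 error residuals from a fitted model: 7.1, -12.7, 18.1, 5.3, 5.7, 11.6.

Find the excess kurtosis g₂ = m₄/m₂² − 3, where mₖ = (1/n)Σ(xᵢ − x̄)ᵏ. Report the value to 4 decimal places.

x̄ = 5.8500
Σ(xᵢ − x̄)² = 529.1150 ⇒ m₂ = 88.18583
Σ(xᵢ − x̄)⁴ = 142020.9467 ⇒ m₄ = 23670.15779
m₂² = 7776.74120
g₂ = m₄/m₂² − 3 = 3.04371 − 3 ≈ 0.0437

0.0437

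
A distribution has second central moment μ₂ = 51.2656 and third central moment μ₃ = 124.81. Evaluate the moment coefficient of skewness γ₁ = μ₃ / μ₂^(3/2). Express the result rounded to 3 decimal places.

0.340

σ = √μ₂ = √51.2656 = 7.16000
σ³ = μ₂^(3/2) = 367.06170
γ₁ = μ₃/σ³ = 124.81 / 367.06170 ≈ 0.340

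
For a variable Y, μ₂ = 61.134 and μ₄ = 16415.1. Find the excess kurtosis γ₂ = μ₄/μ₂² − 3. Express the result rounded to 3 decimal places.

μ₂² = 61.134² = 3737.36596
μ₄/μ₂² = 16415.1 / 3737.36596 = 4.39216
γ₂ = 4.39216 − 3 ≈ 1.392

1.392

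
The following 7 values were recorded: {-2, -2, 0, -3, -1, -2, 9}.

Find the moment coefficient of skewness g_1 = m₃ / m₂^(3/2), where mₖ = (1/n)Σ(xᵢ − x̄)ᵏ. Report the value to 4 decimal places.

1.8289

x̄ = (-2 - 2 + 0 - 3 - 1 - 2 + 9) / 7 = -0.1429
deviations (xᵢ − x̄): -1.8571, -1.8571, 0.1429, -2.8571, -0.8571, -1.8571, 9.1429
Σ(xᵢ − x̄)² = 102.8571 ⇒ m₂ = 102.8571/7 = 14.69388
Σ(xᵢ − x̄)³ = 721.1020 ⇒ m₃ = 721.1020/7 = 103.01458
m₂^(3/2) = 14.69388^(1.5) = 56.32544
g_1 = m₃ / m₂^(3/2) = 103.01458 / 56.32544 ≈ 1.8289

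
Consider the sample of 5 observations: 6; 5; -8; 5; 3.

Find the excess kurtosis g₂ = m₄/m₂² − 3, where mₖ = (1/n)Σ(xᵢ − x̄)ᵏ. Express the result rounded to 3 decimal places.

0.070

x̄ = 2.2000
Σ(xᵢ − x̄)² = 134.8000 ⇒ m₂ = 26.96000
Σ(xᵢ − x̄)⁴ = 11156.1760 ⇒ m₄ = 2231.23520
m₂² = 726.84160
g₂ = m₄/m₂² − 3 = 3.06977 − 3 ≈ 0.070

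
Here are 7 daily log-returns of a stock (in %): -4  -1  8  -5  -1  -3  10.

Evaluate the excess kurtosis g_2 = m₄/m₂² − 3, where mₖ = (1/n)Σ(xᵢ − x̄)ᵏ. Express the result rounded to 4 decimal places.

-1.0807

x̄ = 0.5714
Σ(xᵢ − x̄)² = 213.7143 ⇒ m₂ = 30.53061
Σ(xᵢ − x̄)⁴ = 12523.2303 ⇒ m₄ = 1789.03290
m₂² = 932.11828
g_2 = m₄/m₂² − 3 = 1.91932 − 3 ≈ -1.0807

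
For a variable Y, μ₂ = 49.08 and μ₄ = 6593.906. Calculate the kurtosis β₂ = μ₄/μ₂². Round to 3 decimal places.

2.737

μ₂² = 49.08² = 2408.84640
μ₄/μ₂² = 6593.906 / 2408.84640 = 2.73737
β₂ ≈ 2.737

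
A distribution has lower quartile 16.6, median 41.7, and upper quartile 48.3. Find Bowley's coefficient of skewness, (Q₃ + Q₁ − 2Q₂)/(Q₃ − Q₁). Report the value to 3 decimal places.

-0.584

numerator: Q₃ + Q₁ − 2Q₂ = 48.3 + 16.6 − 2×41.7 = -18.5000
denominator: Q₃ − Q₁ = 48.3 − 16.6 = 31.7000
Bowley skewness = -18.5000 / 31.7000 ≈ -0.584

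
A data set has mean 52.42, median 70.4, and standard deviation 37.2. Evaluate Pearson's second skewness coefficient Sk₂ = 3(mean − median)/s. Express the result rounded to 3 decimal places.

-1.450

Sk₂ = 3(52.42 − 70.4) / 37.2 = 3 × -17.9800 / 37.2
    = -53.9400 / 37.2 ≈ -1.450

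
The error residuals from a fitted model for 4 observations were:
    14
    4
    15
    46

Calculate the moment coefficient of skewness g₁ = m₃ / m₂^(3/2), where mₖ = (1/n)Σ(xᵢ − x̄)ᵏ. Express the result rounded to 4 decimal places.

0.8877

x̄ = (14 + 4 + 15 + 46) / 4 = 19.7500
deviations (xᵢ − x̄): -5.7500, -15.7500, -4.7500, 26.2500
Σ(xᵢ − x̄)² = 992.7500 ⇒ m₂ = 992.7500/4 = 248.18750
Σ(xᵢ − x̄)³ = 13883.6250 ⇒ m₃ = 13883.6250/4 = 3470.90625
m₂^(3/2) = 248.18750^(1.5) = 3909.93787
g₁ = m₃ / m₂^(3/2) = 3470.90625 / 3909.93787 ≈ 0.8877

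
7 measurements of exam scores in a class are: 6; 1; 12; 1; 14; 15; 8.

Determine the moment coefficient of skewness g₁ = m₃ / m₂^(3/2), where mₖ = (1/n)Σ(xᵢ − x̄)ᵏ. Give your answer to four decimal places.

x̄ = (6 + 1 + 12 + 1 + 14 + 15 + 8) / 7 = 8.1429
deviations (xᵢ − x̄): -2.1429, -7.1429, 3.8571, -7.1429, 5.8571, 6.8571, -0.1429
Σ(xᵢ − x̄)² = 202.8571 ⇒ m₂ = 202.8571/7 = 28.97959
Σ(xᵢ − x̄)³ = -157.9592 ⇒ m₃ = -157.9592/7 = -22.56560
m₂^(3/2) = 28.97959^(1.5) = 156.00496
g₁ = m₃ / m₂^(3/2) = -22.56560 / 156.00496 ≈ -0.1446

-0.1446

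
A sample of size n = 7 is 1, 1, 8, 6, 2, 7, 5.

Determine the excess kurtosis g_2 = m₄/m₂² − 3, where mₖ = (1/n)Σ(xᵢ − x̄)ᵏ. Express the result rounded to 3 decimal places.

x̄ = 4.2857
Σ(xᵢ − x̄)² = 51.4286 ⇒ m₂ = 7.34694
Σ(xᵢ − x̄)⁴ = 513.9009 ⇒ m₄ = 73.41441
m₂² = 53.97751
g_2 = m₄/m₂² − 3 = 1.36009 − 3 ≈ -1.640

-1.640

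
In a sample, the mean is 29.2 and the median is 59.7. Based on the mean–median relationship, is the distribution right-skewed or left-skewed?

left-skewed

mean − median = 29.2 − 59.7 = -30.5
mean < median ⇒ the longer tail is on the left ⇒ left-skewed (negatively skewed).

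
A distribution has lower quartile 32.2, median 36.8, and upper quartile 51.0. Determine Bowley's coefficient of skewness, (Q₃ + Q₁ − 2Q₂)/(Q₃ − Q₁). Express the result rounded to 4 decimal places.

0.5106

numerator: Q₃ + Q₁ − 2Q₂ = 51.0 + 32.2 − 2×36.8 = 9.6000
denominator: Q₃ − Q₁ = 51.0 − 32.2 = 18.8000
Bowley skewness = 9.6000 / 18.8000 ≈ 0.5106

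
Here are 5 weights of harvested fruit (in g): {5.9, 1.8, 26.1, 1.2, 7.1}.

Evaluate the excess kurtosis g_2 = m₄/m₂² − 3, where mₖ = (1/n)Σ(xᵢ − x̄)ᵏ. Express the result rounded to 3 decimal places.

-0.051

x̄ = 8.4200
Σ(xᵢ − x̄)² = 416.6280 ⇒ m₂ = 83.32560
Σ(xᵢ − x̄)⁴ = 102389.0684 ⇒ m₄ = 20477.81369
m₂² = 6943.15562
g_2 = m₄/m₂² − 3 = 2.94935 − 3 ≈ -0.051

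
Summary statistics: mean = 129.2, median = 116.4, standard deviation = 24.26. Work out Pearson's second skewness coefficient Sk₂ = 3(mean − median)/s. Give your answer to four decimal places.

Sk₂ = 3(129.2 − 116.4) / 24.26 = 3 × 12.8000 / 24.26
    = 38.4000 / 24.26 ≈ 1.5829

1.5829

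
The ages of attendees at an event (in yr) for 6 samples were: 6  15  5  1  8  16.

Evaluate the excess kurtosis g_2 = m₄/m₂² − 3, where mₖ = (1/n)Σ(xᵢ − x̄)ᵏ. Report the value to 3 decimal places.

-1.345

x̄ = 8.5000
Σ(xᵢ − x̄)² = 173.5000 ⇒ m₂ = 28.91667
Σ(xᵢ − x̄)⁴ = 8302.3750 ⇒ m₄ = 1383.72917
m₂² = 836.17361
g_2 = m₄/m₂² − 3 = 1.65483 − 3 ≈ -1.345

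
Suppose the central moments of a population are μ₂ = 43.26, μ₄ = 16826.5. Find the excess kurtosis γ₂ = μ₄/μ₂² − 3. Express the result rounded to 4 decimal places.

5.9913

μ₂² = 43.26² = 1871.42760
μ₄/μ₂² = 16826.5 / 1871.42760 = 8.99126
γ₂ = 8.99126 − 3 ≈ 5.9913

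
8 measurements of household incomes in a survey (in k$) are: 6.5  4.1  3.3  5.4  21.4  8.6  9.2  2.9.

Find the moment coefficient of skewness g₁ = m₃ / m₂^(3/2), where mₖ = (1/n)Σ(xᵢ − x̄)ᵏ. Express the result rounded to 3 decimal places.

1.645

x̄ = (6.5 + 4.1 + 3.3 + 5.4 + 21.4 + 8.6 + 9.2 + 2.9) / 8 = 7.6750
deviations (xᵢ − x̄): -1.1750, -3.5750, -4.3750, -2.2750, 13.7250, 0.9250, 1.5250, -4.7750
Σ(xᵢ − x̄)² = 252.8350 ⇒ m₂ = 252.8350/8 = 31.60437
Σ(xᵢ − x̄)³ = 2338.0927 ⇒ m₃ = 2338.0927/8 = 292.26159
m₂^(3/2) = 31.60437^(1.5) = 177.67274
g₁ = m₃ / m₂^(3/2) = 292.26159 / 177.67274 ≈ 1.645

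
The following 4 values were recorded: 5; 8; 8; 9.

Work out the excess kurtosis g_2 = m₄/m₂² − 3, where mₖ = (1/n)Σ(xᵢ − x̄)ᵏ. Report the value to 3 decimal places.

-0.815

x̄ = 7.5000
Σ(xᵢ − x̄)² = 9.0000 ⇒ m₂ = 2.25000
Σ(xᵢ − x̄)⁴ = 44.2500 ⇒ m₄ = 11.06250
m₂² = 5.06250
g_2 = m₄/m₂² − 3 = 2.18519 − 3 ≈ -0.815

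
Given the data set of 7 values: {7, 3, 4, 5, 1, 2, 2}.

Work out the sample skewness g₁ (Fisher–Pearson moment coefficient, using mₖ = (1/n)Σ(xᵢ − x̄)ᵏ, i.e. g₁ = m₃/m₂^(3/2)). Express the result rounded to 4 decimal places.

0.5963

x̄ = (7 + 3 + 4 + 5 + 1 + 2 + 2) / 7 = 3.4286
deviations (xᵢ − x̄): 3.5714, -0.4286, 0.5714, 1.5714, -2.4286, -1.4286, -1.4286
Σ(xᵢ − x̄)² = 25.7143 ⇒ m₂ = 25.7143/7 = 3.67347
Σ(xᵢ − x̄)³ = 29.3878 ⇒ m₃ = 29.3878/7 = 4.19825
m₂^(3/2) = 3.67347^(1.5) = 7.04068
g₁ = m₃ / m₂^(3/2) = 4.19825 / 7.04068 ≈ 0.5963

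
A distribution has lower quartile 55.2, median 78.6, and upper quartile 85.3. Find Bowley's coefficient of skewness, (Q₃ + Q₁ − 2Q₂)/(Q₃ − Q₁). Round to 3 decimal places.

-0.555

numerator: Q₃ + Q₁ − 2Q₂ = 85.3 + 55.2 − 2×78.6 = -16.7000
denominator: Q₃ − Q₁ = 85.3 − 55.2 = 30.1000
Bowley skewness = -16.7000 / 30.1000 ≈ -0.555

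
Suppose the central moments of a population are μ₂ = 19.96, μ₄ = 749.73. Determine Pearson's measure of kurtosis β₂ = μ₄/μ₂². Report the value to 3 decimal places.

μ₂² = 19.96² = 398.40160
μ₄/μ₂² = 749.73 / 398.40160 = 1.88184
β₂ ≈ 1.882

1.882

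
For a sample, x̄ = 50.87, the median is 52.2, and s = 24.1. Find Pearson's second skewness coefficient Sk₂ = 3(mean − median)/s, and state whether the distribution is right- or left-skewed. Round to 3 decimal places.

Sk₂ = 3(50.87 − 52.2) / 24.1 = 3 × -1.3300 / 24.1
    = -3.9900 / 24.1 ≈ -0.166
Sk₂ < 0 ⇒ mean < median ⇒ left-skewed (negative skew).

-0.166, left-skewed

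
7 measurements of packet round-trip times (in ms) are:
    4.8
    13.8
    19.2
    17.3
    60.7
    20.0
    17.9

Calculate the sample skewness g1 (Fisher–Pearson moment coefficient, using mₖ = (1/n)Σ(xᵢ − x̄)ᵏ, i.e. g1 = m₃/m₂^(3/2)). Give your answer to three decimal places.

x̄ = (4.8 + 13.8 + 19.2 + 17.3 + 60.7 + 20.0 + 17.9) / 7 = 21.9571
deviations (xᵢ − x̄): -17.1571, -8.1571, -2.7571, -4.6571, 38.7429, -1.9571, -4.0571
Σ(xᵢ − x̄)² = 1911.4971 ⇒ m₂ = 1911.4971/7 = 273.07102
Σ(xᵢ − x̄)³ = 52363.8555 ⇒ m₃ = 52363.8555/7 = 7480.55078
m₂^(3/2) = 273.07102^(1.5) = 4512.46057
g1 = m₃ / m₂^(3/2) = 7480.55078 / 4512.46057 ≈ 1.658

1.658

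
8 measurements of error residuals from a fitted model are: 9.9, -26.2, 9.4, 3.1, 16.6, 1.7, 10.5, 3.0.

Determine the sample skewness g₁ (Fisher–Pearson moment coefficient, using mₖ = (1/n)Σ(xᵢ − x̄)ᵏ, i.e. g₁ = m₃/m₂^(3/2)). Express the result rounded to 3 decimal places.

-1.611

x̄ = (9.9 - 26.2 + 9.4 + 3.1 + 16.6 + 1.7 + 10.5 + 3.0) / 8 = 3.5000
deviations (xᵢ − x̄): 6.4000, -29.7000, 5.9000, -0.4000, 13.1000, -1.8000, 7.0000, -0.5000
Σ(xᵢ − x̄)² = 1182.1200 ⇒ m₂ = 1182.1200/8 = 147.76500
Σ(xᵢ − x̄)³ = -23145.4800 ⇒ m₃ = -23145.4800/8 = -2893.18500
m₂^(3/2) = 147.76500^(1.5) = 1796.21106
g₁ = m₃ / m₂^(3/2) = -2893.18500 / 1796.21106 ≈ -1.611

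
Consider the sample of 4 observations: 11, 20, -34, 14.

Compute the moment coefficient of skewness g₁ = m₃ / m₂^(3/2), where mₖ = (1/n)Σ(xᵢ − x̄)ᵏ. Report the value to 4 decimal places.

-1.0749

x̄ = (11 + 20 - 34 + 14) / 4 = 2.7500
deviations (xᵢ − x̄): 8.2500, 17.2500, -36.7500, 11.2500
Σ(xᵢ − x̄)² = 1842.7500 ⇒ m₂ = 1842.7500/4 = 460.68750
Σ(xᵢ − x̄)³ = -42514.8750 ⇒ m₃ = -42514.8750/4 = -10628.71875
m₂^(3/2) = 460.68750^(1.5) = 9888.02698
g₁ = m₃ / m₂^(3/2) = -10628.71875 / 9888.02698 ≈ -1.0749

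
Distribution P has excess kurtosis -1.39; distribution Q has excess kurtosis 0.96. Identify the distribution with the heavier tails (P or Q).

Q

Higher excess kurtosis ⇒ heavier tails relative to the normal distribution.
-1.39 vs 0.96: the larger is 0.96, so Q has heavier tails. (Q is leptokurtic — heavier-than-normal tails; the other is platykurtic.)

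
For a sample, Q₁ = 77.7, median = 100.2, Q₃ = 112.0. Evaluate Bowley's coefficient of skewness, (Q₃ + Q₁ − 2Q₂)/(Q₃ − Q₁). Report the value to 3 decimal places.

-0.312

numerator: Q₃ + Q₁ − 2Q₂ = 112.0 + 77.7 − 2×100.2 = -10.7000
denominator: Q₃ − Q₁ = 112.0 − 77.7 = 34.3000
Bowley skewness = -10.7000 / 34.3000 ≈ -0.312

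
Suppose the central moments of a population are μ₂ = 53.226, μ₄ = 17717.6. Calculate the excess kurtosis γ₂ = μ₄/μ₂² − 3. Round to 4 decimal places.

3.2540

μ₂² = 53.226² = 2833.00708
μ₄/μ₂² = 17717.6 / 2833.00708 = 6.25399
γ₂ = 6.25399 − 3 ≈ 3.2540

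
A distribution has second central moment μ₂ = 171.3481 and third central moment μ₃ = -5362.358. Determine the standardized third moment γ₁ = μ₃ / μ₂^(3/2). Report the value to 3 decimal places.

-2.391

σ = √μ₂ = √171.3481 = 13.09000
σ³ = μ₂^(3/2) = 2242.94663
γ₁ = μ₃/σ³ = -5362.358 / 2242.94663 ≈ -2.391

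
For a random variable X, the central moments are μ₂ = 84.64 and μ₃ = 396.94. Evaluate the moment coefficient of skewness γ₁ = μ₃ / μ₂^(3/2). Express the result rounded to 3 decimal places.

0.510

σ = √μ₂ = √84.64 = 9.20000
σ³ = μ₂^(3/2) = 778.68800
γ₁ = μ₃/σ³ = 396.94 / 778.68800 ≈ 0.510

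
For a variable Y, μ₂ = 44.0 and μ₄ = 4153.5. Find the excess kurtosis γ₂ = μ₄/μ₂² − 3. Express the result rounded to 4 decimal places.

μ₂² = 44.0² = 1936.00000
μ₄/μ₂² = 4153.5 / 1936.00000 = 2.14540
γ₂ = 2.14540 − 3 ≈ -0.8546

-0.8546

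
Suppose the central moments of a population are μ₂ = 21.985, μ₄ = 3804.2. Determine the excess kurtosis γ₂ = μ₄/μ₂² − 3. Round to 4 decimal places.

4.8706

μ₂² = 21.985² = 483.34023
μ₄/μ₂² = 3804.2 / 483.34023 = 7.87065
γ₂ = 7.87065 − 3 ≈ 4.8706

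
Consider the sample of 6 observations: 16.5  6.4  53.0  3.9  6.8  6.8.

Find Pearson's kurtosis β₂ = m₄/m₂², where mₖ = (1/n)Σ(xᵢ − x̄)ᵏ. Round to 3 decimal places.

x̄ = 15.5667
Σ(xᵢ − x̄)² = 1775.9733 ⇒ m₂ = 295.99556
Σ(xᵢ − x̄)⁴ = 2000914.8902 ⇒ m₄ = 333485.81503
m₂² = 87613.36891
β₂ = m₄/m₂² = 333485.81503 / 87613.36891 ≈ 3.806

3.806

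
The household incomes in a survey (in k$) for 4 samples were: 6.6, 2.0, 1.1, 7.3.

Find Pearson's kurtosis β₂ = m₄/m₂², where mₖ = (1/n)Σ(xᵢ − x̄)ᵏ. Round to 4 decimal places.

x̄ = 4.2500
Σ(xᵢ − x̄)² = 29.8100 ⇒ m₂ = 7.45250
Σ(xᵢ − x̄)⁴ = 241.1194 ⇒ m₄ = 60.27986
m₂² = 55.53976
β₂ = m₄/m₂² = 60.27986 / 55.53976 ≈ 1.0853

1.0853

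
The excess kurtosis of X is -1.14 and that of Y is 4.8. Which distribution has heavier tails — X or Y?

Y

Higher excess kurtosis ⇒ heavier tails relative to the normal distribution.
-1.14 vs 4.8: the larger is 4.8, so Y has heavier tails. (Y is leptokurtic — heavier-than-normal tails; the other is platykurtic.)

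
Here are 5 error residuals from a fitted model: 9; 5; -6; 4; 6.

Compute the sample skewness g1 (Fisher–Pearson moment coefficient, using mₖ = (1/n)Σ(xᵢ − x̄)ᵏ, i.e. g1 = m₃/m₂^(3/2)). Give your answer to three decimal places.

x̄ = (9 + 5 - 6 + 4 + 6) / 5 = 3.6000
deviations (xᵢ − x̄): 5.4000, 1.4000, -9.6000, 0.4000, 2.4000
Σ(xᵢ − x̄)² = 129.2000 ⇒ m₂ = 129.2000/5 = 25.84000
Σ(xᵢ − x̄)³ = -710.6400 ⇒ m₃ = -710.6400/5 = -142.12800
m₂^(3/2) = 25.84000^(1.5) = 131.35263
g1 = m₃ / m₂^(3/2) = -142.12800 / 131.35263 ≈ -1.082

-1.082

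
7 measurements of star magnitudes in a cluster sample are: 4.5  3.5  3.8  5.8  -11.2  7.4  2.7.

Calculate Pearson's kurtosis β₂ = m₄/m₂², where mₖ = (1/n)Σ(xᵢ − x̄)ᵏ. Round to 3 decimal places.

4.611

x̄ = 2.3571
Σ(xᵢ − x̄)² = 229.1771 ⇒ m₂ = 32.73959
Σ(xᵢ − x̄)⁴ = 34595.3590 ⇒ m₄ = 4942.19414
m₂² = 1071.88087
β₂ = m₄/m₂² = 4942.19414 / 1071.88087 ≈ 4.611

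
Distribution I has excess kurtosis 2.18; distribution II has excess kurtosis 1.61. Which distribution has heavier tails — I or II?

Higher excess kurtosis ⇒ heavier tails relative to the normal distribution.
2.18 vs 1.61: the larger is 2.18, so I has heavier tails.

I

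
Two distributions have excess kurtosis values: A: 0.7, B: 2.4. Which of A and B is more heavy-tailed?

Higher excess kurtosis ⇒ heavier tails relative to the normal distribution.
0.7 vs 2.4: the larger is 2.4, so B has heavier tails.

B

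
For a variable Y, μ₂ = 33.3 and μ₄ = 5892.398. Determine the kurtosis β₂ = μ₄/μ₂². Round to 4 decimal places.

5.3138

μ₂² = 33.3² = 1108.89000
μ₄/μ₂² = 5892.398 / 1108.89000 = 5.31378
β₂ ≈ 5.3138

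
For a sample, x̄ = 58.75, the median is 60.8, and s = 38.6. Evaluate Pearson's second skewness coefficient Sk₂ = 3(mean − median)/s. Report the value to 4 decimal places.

-0.1593

Sk₂ = 3(58.75 − 60.8) / 38.6 = 3 × -2.0500 / 38.6
    = -6.1500 / 38.6 ≈ -0.1593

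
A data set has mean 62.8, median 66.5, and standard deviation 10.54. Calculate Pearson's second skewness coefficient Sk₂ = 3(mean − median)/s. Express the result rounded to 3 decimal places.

Sk₂ = 3(62.8 − 66.5) / 10.54 = 3 × -3.7000 / 10.54
    = -11.1000 / 10.54 ≈ -1.053

-1.053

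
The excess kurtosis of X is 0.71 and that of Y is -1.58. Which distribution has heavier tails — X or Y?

Higher excess kurtosis ⇒ heavier tails relative to the normal distribution.
0.71 vs -1.58: the larger is 0.71, so X has heavier tails. (X is leptokurtic — heavier-than-normal tails; the other is platykurtic.)

X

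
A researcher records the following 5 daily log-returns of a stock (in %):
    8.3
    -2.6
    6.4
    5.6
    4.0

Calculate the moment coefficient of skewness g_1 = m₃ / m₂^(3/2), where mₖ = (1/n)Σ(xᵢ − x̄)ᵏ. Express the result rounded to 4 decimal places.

-1.0027

x̄ = (8.3 - 2.6 + 6.4 + 5.6 + 4.0) / 5 = 4.3400
deviations (xᵢ − x̄): 3.9600, -6.9400, 2.0600, 1.2600, -0.3400
Σ(xᵢ − x̄)² = 69.7920 ⇒ m₂ = 69.7920/5 = 13.95840
Σ(xᵢ − x̄)³ = -261.4534 ⇒ m₃ = -261.4534/5 = -52.29067
m₂^(3/2) = 13.95840^(1.5) = 52.14990
g_1 = m₃ / m₂^(3/2) = -52.29067 / 52.14990 ≈ -1.0027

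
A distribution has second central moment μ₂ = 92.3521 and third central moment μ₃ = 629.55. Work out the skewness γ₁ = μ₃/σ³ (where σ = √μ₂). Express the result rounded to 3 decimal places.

0.709

σ = √μ₂ = √92.3521 = 9.61000
σ³ = μ₂^(3/2) = 887.50368
γ₁ = μ₃/σ³ = 629.55 / 887.50368 ≈ 0.709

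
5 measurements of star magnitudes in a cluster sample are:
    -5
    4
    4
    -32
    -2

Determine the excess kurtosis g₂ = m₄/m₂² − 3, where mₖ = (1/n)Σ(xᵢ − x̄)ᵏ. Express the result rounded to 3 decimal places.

x̄ = -6.2000
Σ(xᵢ − x̄)² = 892.8000 ⇒ m₂ = 178.56000
Σ(xᵢ − x̄)⁴ = 465038.4960 ⇒ m₄ = 93007.69920
m₂² = 31883.67360
g₂ = m₄/m₂² − 3 = 2.91709 − 3 ≈ -0.083

-0.083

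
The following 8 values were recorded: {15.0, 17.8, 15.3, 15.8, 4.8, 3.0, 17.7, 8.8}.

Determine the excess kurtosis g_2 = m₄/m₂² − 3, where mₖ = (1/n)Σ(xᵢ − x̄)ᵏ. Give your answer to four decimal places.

x̄ = 12.2750
Σ(xᵢ − x̄)² = 242.9350 ⇒ m₂ = 30.36688
Σ(xᵢ − x̄)⁴ = 12759.5598 ⇒ m₄ = 1594.94498
m₂² = 922.14710
g_2 = m₄/m₂² − 3 = 1.72960 − 3 ≈ -1.2704

-1.2704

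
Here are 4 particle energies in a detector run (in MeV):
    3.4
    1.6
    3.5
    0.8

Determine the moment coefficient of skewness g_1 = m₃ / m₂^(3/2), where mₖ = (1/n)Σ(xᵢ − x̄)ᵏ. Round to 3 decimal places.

x̄ = (3.4 + 1.6 + 3.5 + 0.8) / 4 = 2.3250
deviations (xᵢ − x̄): 1.0750, -0.7250, 1.1750, -1.5250
Σ(xᵢ − x̄)² = 5.3875 ⇒ m₂ = 5.3875/4 = 1.34687
Σ(xᵢ − x̄)³ = -1.0631 ⇒ m₃ = -1.0631/4 = -0.26578
m₂^(3/2) = 1.34687^(1.5) = 1.56312
g_1 = m₃ / m₂^(3/2) = -0.26578 / 1.56312 ≈ -0.170

-0.170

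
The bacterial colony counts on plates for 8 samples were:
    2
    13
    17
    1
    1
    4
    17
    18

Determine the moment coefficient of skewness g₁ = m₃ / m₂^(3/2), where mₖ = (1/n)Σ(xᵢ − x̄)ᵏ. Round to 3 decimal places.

x̄ = (2 + 13 + 17 + 1 + 1 + 4 + 17 + 18) / 8 = 9.1250
deviations (xᵢ − x̄): -7.1250, 3.8750, 7.8750, -8.1250, -8.1250, -5.1250, 7.8750, 8.8750
Σ(xᵢ − x̄)² = 426.8750 ⇒ m₂ = 426.8750/8 = 53.35938
Σ(xᵢ − x̄)³ = 164.9063 ⇒ m₃ = 164.9063/8 = 20.61328
m₂^(3/2) = 53.35938^(1.5) = 389.77690
g₁ = m₃ / m₂^(3/2) = 20.61328 / 389.77690 ≈ 0.053

0.053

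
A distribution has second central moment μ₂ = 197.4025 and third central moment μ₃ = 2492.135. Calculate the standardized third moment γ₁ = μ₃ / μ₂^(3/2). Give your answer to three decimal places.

0.899

σ = √μ₂ = √197.4025 = 14.05000
σ³ = μ₂^(3/2) = 2773.50513
γ₁ = μ₃/σ³ = 2492.135 / 2773.50513 ≈ 0.899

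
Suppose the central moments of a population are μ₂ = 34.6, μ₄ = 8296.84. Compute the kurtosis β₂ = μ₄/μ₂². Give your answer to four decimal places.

μ₂² = 34.6² = 1197.16000
μ₄/μ₂² = 8296.84 / 1197.16000 = 6.93044
β₂ ≈ 6.9304

6.9304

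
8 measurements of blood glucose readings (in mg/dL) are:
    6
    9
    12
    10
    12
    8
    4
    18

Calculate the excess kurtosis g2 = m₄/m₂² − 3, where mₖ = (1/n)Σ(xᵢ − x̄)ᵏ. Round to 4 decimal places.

x̄ = 9.8750
Σ(xᵢ − x̄)² = 128.8750 ⇒ m₂ = 16.10938
Σ(xᵢ − x̄)⁴ = 5828.5879 ⇒ m₄ = 728.57349
m₂² = 259.51196
g2 = m₄/m₂² − 3 = 2.80748 − 3 ≈ -0.1925

-0.1925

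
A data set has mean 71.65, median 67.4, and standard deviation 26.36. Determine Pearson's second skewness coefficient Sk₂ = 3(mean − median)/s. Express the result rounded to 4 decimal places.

0.4837

Sk₂ = 3(71.65 − 67.4) / 26.36 = 3 × 4.2500 / 26.36
    = 12.7500 / 26.36 ≈ 0.4837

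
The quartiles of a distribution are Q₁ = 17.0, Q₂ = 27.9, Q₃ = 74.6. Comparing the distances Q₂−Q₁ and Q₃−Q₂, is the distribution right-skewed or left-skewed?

right-skewed

Q₂ − Q₁ = 10.9;  Q₃ − Q₂ = 46.7
Q₃ − Q₂ > Q₂ − Q₁ ⇒ the upper half is more spread out ⇒ right-skewed.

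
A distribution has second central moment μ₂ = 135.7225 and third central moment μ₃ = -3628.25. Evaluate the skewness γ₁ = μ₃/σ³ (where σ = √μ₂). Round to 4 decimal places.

-2.2947

σ = √μ₂ = √135.7225 = 11.65000
σ³ = μ₂^(3/2) = 1581.16713
γ₁ = μ₃/σ³ = -3628.25 / 1581.16713 ≈ -2.2947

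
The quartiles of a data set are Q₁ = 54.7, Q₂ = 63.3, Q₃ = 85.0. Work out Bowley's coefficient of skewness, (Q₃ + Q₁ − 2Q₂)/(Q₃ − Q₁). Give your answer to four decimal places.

0.4323

numerator: Q₃ + Q₁ − 2Q₂ = 85.0 + 54.7 − 2×63.3 = 13.1000
denominator: Q₃ − Q₁ = 85.0 − 54.7 = 30.3000
Bowley skewness = 13.1000 / 30.3000 ≈ 0.4323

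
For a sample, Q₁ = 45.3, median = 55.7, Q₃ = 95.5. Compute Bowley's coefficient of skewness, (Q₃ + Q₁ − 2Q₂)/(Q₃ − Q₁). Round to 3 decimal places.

0.586

numerator: Q₃ + Q₁ − 2Q₂ = 95.5 + 45.3 − 2×55.7 = 29.4000
denominator: Q₃ − Q₁ = 95.5 − 45.3 = 50.2000
Bowley skewness = 29.4000 / 50.2000 ≈ 0.586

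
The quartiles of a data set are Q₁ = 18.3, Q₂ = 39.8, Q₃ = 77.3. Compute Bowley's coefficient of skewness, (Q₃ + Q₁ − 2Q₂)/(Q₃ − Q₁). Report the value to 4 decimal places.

0.2712

numerator: Q₃ + Q₁ − 2Q₂ = 77.3 + 18.3 − 2×39.8 = 16.0000
denominator: Q₃ − Q₁ = 77.3 − 18.3 = 59.0000
Bowley skewness = 16.0000 / 59.0000 ≈ 0.2712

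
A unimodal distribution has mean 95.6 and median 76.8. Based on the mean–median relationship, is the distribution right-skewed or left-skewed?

mean − median = 95.6 − 76.8 = 18.8
mean > median ⇒ the longer tail is on the right ⇒ right-skewed (positively skewed).

right-skewed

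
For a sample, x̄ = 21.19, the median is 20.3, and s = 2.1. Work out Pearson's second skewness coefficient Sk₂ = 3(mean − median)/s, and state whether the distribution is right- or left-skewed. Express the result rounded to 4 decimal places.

1.2714, right-skewed

Sk₂ = 3(21.19 − 20.3) / 2.1 = 3 × 0.8900 / 2.1
    = 2.6700 / 2.1 ≈ 1.2714
Sk₂ > 0 ⇒ mean > median ⇒ right-skewed (positive skew).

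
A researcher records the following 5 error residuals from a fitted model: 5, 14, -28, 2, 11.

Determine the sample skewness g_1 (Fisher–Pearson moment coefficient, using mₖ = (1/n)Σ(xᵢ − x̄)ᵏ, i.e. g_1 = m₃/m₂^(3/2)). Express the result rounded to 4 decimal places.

x̄ = (5 + 14 - 28 + 2 + 11) / 5 = 0.8000
deviations (xᵢ − x̄): 4.2000, 13.2000, -28.8000, 1.2000, 10.2000
Σ(xᵢ − x̄)² = 1126.8000 ⇒ m₂ = 1126.8000/5 = 225.36000
Σ(xᵢ − x̄)³ = -20450.8800 ⇒ m₃ = -20450.8800/5 = -4090.17600
m₂^(3/2) = 225.36000^(1.5) = 3383.10324
g_1 = m₃ / m₂^(3/2) = -4090.17600 / 3383.10324 ≈ -1.2090

-1.2090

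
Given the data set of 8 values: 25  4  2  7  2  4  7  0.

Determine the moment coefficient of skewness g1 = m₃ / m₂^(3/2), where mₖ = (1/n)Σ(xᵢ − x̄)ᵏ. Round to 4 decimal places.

1.8546

x̄ = (25 + 4 + 2 + 7 + 2 + 4 + 7 + 0) / 8 = 6.3750
deviations (xᵢ − x̄): 18.6250, -2.3750, -4.3750, 0.6250, -4.3750, -2.3750, 0.6250, -6.3750
Σ(xᵢ − x̄)² = 437.8750 ⇒ m₂ = 437.8750/8 = 54.73438
Σ(xᵢ − x̄)³ = 6007.9688 ⇒ m₃ = 6007.9688/8 = 750.99609
m₂^(3/2) = 54.73438^(1.5) = 404.93960
g1 = m₃ / m₂^(3/2) = 750.99609 / 404.93960 ≈ 1.8546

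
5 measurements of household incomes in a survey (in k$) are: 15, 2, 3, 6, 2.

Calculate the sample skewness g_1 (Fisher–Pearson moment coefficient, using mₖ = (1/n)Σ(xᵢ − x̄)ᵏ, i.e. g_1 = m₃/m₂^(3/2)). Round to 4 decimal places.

x̄ = (15 + 2 + 3 + 6 + 2) / 5 = 5.6000
deviations (xᵢ − x̄): 9.4000, -3.6000, -2.6000, 0.4000, -3.6000
Σ(xᵢ − x̄)² = 121.2000 ⇒ m₂ = 121.2000/5 = 24.24000
Σ(xᵢ − x̄)³ = 719.7600 ⇒ m₃ = 719.7600/5 = 143.95200
m₂^(3/2) = 24.24000^(1.5) = 119.34354
g_1 = m₃ / m₂^(3/2) = 143.95200 / 119.34354 ≈ 1.2062

1.2062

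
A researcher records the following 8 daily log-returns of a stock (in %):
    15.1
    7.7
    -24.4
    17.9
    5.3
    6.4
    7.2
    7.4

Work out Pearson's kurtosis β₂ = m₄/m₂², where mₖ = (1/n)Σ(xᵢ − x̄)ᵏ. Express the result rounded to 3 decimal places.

4.913

x̄ = 5.3250
Σ(xᵢ − x̄)² = 1151.8750 ⇒ m₂ = 143.98437
Σ(xᵢ − x̄)⁴ = 814905.1517 ⇒ m₄ = 101863.14397
m₂² = 20731.50024
β₂ = m₄/m₂² = 101863.14397 / 20731.50024 ≈ 4.913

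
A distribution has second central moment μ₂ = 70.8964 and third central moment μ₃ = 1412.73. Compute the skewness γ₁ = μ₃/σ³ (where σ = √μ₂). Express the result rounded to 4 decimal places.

σ = √μ₂ = √70.8964 = 8.42000
σ³ = μ₂^(3/2) = 596.94769
γ₁ = μ₃/σ³ = 1412.73 / 596.94769 ≈ 2.3666

2.3666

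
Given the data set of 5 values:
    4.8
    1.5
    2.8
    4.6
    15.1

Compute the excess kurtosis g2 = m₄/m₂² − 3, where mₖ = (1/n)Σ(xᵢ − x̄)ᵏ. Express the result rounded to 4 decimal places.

x̄ = 5.7600
Σ(xᵢ − x̄)² = 116.4120 ⇒ m₂ = 23.28240
Σ(xᵢ − x̄)⁴ = 8018.8109 ⇒ m₄ = 1603.76218
m₂² = 542.07015
g2 = m₄/m₂² − 3 = 2.95859 − 3 ≈ -0.0414

-0.0414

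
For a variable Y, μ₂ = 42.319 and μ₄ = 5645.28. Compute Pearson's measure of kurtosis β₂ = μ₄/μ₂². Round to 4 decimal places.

μ₂² = 42.319² = 1790.89776
μ₄/μ₂² = 5645.28 / 1790.89776 = 3.15221
β₂ ≈ 3.1522

3.1522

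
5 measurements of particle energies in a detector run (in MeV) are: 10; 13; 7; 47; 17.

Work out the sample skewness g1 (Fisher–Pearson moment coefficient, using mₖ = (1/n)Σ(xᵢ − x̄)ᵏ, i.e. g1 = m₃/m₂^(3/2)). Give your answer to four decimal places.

x̄ = (10 + 13 + 7 + 47 + 17) / 5 = 18.8000
deviations (xᵢ − x̄): -8.8000, -5.8000, -11.8000, 28.2000, -1.8000
Σ(xᵢ − x̄)² = 1048.8000 ⇒ m₂ = 1048.8000/5 = 209.76000
Σ(xᵢ − x̄)³ = 19900.3200 ⇒ m₃ = 19900.3200/5 = 3980.06400
m₂^(3/2) = 209.76000^(1.5) = 3037.97371
g1 = m₃ / m₂^(3/2) = 3980.06400 / 3037.97371 ≈ 1.3101

1.3101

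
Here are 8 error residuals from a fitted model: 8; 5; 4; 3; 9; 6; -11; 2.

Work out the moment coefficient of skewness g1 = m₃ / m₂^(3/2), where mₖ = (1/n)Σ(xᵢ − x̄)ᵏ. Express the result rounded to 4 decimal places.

x̄ = (8 + 5 + 4 + 3 + 9 + 6 - 11 + 2) / 8 = 3.2500
deviations (xᵢ − x̄): 4.7500, 1.7500, 0.7500, -0.2500, 5.7500, 2.7500, -14.2500, -1.2500
Σ(xᵢ − x̄)² = 271.5000 ⇒ m₂ = 271.5000/8 = 33.93750
Σ(xᵢ − x̄)³ = -2571.7500 ⇒ m₃ = -2571.7500/8 = -321.46875
m₂^(3/2) = 33.93750^(1.5) = 197.70596
g1 = m₃ / m₂^(3/2) = -321.46875 / 197.70596 ≈ -1.6260

-1.6260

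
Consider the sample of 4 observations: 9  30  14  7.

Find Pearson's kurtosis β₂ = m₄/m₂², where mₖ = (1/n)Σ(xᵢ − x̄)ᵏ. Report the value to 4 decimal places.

2.1084

x̄ = 15.0000
Σ(xᵢ − x̄)² = 326.0000 ⇒ m₂ = 81.50000
Σ(xᵢ − x̄)⁴ = 56018.0000 ⇒ m₄ = 14004.50000
m₂² = 6642.25000
β₂ = m₄/m₂² = 14004.50000 / 6642.25000 ≈ 2.1084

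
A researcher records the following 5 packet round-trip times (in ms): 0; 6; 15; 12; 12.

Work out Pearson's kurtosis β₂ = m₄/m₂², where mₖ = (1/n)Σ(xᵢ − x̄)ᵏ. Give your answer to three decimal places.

1.953

x̄ = 9.0000
Σ(xᵢ − x̄)² = 144.0000 ⇒ m₂ = 28.80000
Σ(xᵢ − x̄)⁴ = 8100.0000 ⇒ m₄ = 1620.00000
m₂² = 829.44000
β₂ = m₄/m₂² = 1620.00000 / 829.44000 ≈ 1.953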